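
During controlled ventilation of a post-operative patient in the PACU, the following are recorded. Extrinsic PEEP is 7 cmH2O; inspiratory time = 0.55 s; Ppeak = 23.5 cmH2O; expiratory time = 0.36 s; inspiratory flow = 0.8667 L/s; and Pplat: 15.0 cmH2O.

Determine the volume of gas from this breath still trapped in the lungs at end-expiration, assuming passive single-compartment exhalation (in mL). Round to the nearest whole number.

257

Vt = flow × Ti = 0.8667 L/s × 0.55 s × 1000 mL/L = 476.69 mL.
R = (PIP − Pplat)/V̇ = (23.5 − 15.0) / 0.8667 = 8.5/0.8667 = 9.807 cmH2O·s/L.
C = Vt/(Pplat − PEEP) = 476.69 / (15.0 − 7) = 476.69/8.0 = 59.586 mL/cmH2O.
τ = R × C = 9.807 × 0.05959 L/cmH2O = 0.5844 s.
Fraction remaining = e^(−Te/τ) = e^(−0.36/0.5844) = 0.5401.
Trapped volume = 476.69 × 0.5401 = 257.46 mL.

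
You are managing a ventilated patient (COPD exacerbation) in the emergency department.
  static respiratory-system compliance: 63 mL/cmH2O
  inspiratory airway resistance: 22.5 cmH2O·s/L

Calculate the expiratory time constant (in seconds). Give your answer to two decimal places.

1.42

τ = R × C = 22.5 × 63 mL/cmH2O = 22.5 × 0.063 L/cmH2O = 1.418 s.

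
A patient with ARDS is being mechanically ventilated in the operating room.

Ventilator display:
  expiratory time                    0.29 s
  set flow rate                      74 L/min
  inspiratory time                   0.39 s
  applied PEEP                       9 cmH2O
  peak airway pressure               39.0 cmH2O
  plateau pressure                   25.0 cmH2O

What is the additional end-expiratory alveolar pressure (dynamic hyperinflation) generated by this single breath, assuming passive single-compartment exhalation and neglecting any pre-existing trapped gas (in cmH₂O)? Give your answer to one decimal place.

Flow: 74 L/min ÷ 60 = 1.2333 L/s.
Vt = flow × Ti = 1.2333 L/s × 0.39 s × 1000 mL/L = 480.99 mL.
R = (PIP − Pplat)/V̇ = (39.0 − 25.0) / 1.2333 = 14.0/1.2333 = 11.352 cmH2O·s/L.
C = Vt/(Pplat − PEEP) = 480.99 / (25.0 − 9) = 480.99/16.0 = 30.062 mL/cmH2O.
τ = R × C = 11.352 × 0.03006 L/cmH2O = 0.3412 s.
Fraction remaining = e^(−Te/τ) = e^(−0.29/0.3412) = 0.4274; trapped volume = 480.99 × 0.4274 = 205.58 mL.
Additional alveolar pressure from trapping ≈ V_trapped / C = 205.58 / 30.062 = 6.839 cmH2O.

6.8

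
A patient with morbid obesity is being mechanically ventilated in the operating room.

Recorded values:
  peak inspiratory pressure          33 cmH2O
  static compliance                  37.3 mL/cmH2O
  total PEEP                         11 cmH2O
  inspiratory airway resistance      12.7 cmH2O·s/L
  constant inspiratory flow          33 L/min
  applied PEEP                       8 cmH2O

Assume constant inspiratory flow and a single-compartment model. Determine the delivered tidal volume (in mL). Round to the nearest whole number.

Flow: 33 L/min ÷ 60 = 0.55 L/s.
Total PEEP = 11 cmH2O (set 8 + intrinsic 3); this is the baseline alveolar pressure.
Equation of motion (constant flow): PIP = Vt/C + R·V̇ + PEEP.
Vt/C = PIP − R·V̇ − PEEP = 33 − 6.985 − 11 = 15.015 cmH2O.
Vt = C × 15.015 = 37.3 × 15.015 = 560.06 mL.

560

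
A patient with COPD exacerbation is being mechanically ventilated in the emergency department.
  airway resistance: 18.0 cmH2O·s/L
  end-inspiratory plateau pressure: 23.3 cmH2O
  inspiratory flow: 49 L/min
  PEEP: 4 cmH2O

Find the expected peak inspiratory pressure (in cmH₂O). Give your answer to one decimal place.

38.0

Flow: 49 L/min ÷ 60 = 0.8167 L/s.
PIP = Pplat + Raw × flow = 23.3 + 18.0 × 0.8167 = 23.3 + 14.701 = 38.001 cmH2O.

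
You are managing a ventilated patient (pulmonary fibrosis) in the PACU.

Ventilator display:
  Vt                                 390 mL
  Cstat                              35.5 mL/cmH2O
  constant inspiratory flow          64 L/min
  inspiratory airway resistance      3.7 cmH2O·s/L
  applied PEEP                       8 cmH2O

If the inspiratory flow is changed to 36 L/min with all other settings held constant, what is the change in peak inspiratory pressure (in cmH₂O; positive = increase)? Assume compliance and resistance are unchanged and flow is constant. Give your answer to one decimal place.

-1.7

Flow: 64 L/min ÷ 60 = 1.0667 L/s.
New flow: 36 L/min ÷ 60 = 0.6 L/s.
PIP = Vt/C + R·V̇ + PEEP (constant-flow equation of motion).
Only the resistive term changes: ΔPIP = R × ΔV̇ = 3.7 × (0.6 − 1.0667) = 3.7 × -0.4667 = -1.727 cmH2O.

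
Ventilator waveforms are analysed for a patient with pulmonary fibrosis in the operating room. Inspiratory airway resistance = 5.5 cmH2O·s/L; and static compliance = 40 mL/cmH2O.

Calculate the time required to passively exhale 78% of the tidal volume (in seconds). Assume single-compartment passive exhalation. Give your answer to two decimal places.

τ = R × C = 5.5 × 40 mL/cmH2O = 5.5 × 0.040 L/cmH2O = 0.22 s.
Exhaled fraction f = 1 − e^(−t/τ) → t = −τ·ln(1 − f) = −0.22·ln(0.22) = 0.3331 s.

0.33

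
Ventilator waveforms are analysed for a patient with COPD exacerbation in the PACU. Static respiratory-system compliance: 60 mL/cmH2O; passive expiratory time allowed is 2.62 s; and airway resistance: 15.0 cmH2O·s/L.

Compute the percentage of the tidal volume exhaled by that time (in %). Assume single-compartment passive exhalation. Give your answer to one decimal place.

τ = R × C = 15.0 × 60 mL/cmH2O = 15.0 × 0.060 L/cmH2O = 0.9 s.
Passive exhalation: V(t)/V₀ = e^(−t/τ) = e^(−2.62/0.9) = 0.05442.
Fraction exhaled = 1 − 0.05442 = 0.9456 → 94.56%.

94.6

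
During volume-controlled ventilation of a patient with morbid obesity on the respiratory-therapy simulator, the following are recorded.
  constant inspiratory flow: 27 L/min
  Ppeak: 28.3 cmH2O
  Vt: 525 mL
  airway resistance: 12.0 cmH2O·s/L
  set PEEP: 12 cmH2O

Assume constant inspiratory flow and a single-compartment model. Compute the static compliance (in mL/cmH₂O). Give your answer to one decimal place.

48.2

Flow: 27 L/min ÷ 60 = 0.45 L/s.
Equation of motion (constant flow): PIP = Vt/C + R·V̇ + PEEP.
Vt/C = PIP − R·V̇ − PEEP = 28.3 − 12.0×0.45 − 12 = 28.3 − 5.4 − 12 = 10.9 cmH2O.
C = Vt / 10.9 = 525 / 10.9 = 48.165 mL/cmH2O.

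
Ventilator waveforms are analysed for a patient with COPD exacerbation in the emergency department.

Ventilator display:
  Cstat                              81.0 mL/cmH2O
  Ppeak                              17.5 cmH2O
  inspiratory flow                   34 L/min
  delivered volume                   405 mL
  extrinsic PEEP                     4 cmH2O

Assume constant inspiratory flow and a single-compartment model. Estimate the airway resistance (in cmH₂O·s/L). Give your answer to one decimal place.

Flow: 34 L/min ÷ 60 = 0.5667 L/s.
Equation of motion (constant flow): PIP = Vt/C + R·V̇ + PEEP.
R·V̇ = PIP − Vt/C − PEEP = 17.5 − 405/81.0 − 4 = 17.5 − 5.0 − 4 = 8.5 cmH2O.
R = 8.5 / 0.5667 = 14.999 cmH2O·s/L.

15.0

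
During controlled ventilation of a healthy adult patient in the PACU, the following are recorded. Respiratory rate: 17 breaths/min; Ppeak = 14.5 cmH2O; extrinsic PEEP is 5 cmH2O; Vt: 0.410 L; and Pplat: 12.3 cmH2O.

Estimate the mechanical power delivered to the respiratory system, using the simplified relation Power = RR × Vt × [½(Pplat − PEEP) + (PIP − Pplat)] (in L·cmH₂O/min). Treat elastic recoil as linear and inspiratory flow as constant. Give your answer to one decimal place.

40.8

Per-breath work = Vt × [½(Pplat−PEEP) + (PIP−Pplat)] = 0.410 × [0.5×7.3 + 2.2] = 0.410 × 5.85 = 2.399 L·cmH2O.
Power = 17 × 2.399 = 40.783 L·cmH2O/min.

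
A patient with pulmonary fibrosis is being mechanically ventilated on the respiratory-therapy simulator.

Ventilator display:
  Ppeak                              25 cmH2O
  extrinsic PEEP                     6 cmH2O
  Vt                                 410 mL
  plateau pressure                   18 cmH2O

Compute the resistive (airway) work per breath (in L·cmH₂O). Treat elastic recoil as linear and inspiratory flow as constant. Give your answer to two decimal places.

With constant inspiratory flow the resistive pressure is constant at PIP − Pplat = 25 − 18 = 7.0 cmH2O, so resistive work = 7.0 × 0.410 = 2.87 L·cmH2O.

2.87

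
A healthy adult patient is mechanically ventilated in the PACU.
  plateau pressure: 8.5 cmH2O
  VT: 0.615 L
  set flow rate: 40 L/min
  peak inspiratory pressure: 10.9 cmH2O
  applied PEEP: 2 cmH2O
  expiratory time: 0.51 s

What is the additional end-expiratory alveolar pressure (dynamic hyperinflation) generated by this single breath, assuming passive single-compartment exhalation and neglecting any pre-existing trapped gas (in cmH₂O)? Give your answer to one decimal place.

1.5

Flow: 40 L/min ÷ 60 = 0.6667 L/s.
R = (PIP − Pplat)/V̇ = (10.9 − 8.5) / 0.6667 = 2.4/0.6667 = 3.6 cmH2O·s/L.
C = Vt/(Pplat − PEEP) = 615.0 / (8.5 − 2) = 615.0/6.5 = 94.615 mL/cmH2O.
τ = R × C = 3.6 × 0.09462 L/cmH2O = 0.3406 s.
Fraction remaining = e^(−Te/τ) = e^(−0.51/0.3406) = 0.2237; trapped volume = 615.0 × 0.2237 = 137.58 mL.
Additional alveolar pressure from trapping ≈ V_trapped / C = 137.58 / 94.615 = 1.454 cmH2O.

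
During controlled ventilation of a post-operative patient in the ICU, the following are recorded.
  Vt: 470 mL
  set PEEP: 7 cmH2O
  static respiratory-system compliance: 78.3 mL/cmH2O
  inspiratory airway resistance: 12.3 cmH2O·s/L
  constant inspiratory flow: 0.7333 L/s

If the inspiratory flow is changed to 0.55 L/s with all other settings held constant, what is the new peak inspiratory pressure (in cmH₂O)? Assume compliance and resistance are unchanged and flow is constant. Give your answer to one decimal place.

19.8

PIP = Vt/C + R·V̇ + PEEP (constant-flow equation of motion).
Only the resistive term changes: ΔPIP = R × ΔV̇ = 12.3 × (0.55 − 0.7333) = 12.3 × -0.1833 = -2.255 cmH2O.
Original PIP = 470/78.3 + 12.3×0.7333 + 7 = 22.022 cmH2O; new PIP = 22.022 + (-2.255) = 19.767 cmH2O.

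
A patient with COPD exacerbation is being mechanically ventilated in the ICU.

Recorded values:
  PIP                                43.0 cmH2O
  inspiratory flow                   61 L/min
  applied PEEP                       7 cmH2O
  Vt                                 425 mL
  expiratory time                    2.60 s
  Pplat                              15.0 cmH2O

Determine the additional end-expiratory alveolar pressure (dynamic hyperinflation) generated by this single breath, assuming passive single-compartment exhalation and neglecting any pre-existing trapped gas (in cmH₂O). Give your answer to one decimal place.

Flow: 61 L/min ÷ 60 = 1.0167 L/s.
R = (PIP − Pplat)/V̇ = (43.0 − 15.0) / 1.0167 = 28.0/1.0167 = 27.54 cmH2O·s/L.
C = Vt/(Pplat − PEEP) = 425.0 / (15.0 − 7) = 425.0/8.0 = 53.125 mL/cmH2O.
τ = R × C = 27.54 × 0.05313 L/cmH2O = 1.463 s.
Fraction remaining = e^(−Te/τ) = e^(−2.60/1.463) = 0.1691; trapped volume = 425.0 × 0.1691 = 71.868 mL.
Additional alveolar pressure from trapping ≈ V_trapped / C = 71.868 / 53.125 = 1.353 cmH2O.

1.4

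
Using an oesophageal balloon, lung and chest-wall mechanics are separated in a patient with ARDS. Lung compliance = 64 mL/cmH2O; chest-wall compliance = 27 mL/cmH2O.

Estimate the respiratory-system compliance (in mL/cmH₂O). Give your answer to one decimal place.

Lung and chest wall are elastances in series: 1/Crs = 1/CL + 1/Ccw.
1/Crs = 1/64 + 1/27 = 0.05266.
Crs = 18.99 mL/cmH2O.

19.0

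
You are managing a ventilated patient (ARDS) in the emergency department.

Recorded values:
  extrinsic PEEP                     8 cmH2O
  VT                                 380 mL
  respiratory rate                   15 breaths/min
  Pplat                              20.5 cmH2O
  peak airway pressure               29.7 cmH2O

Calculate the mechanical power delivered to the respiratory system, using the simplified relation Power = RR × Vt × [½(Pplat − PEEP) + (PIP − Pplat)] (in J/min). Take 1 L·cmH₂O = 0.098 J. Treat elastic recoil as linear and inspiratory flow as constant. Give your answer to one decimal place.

Per-breath work = Vt × [½(Pplat−PEEP) + (PIP−Pplat)] = 0.380 × [0.5×12.5 + 9.2] = 0.380 × 15.45 = 5.871 L·cmH2O.
Power = 15 × 5.871 = 88.065 L·cmH2O/min.
× 0.098 J/(L·cmH2O) → 8.63 J/min.

8.6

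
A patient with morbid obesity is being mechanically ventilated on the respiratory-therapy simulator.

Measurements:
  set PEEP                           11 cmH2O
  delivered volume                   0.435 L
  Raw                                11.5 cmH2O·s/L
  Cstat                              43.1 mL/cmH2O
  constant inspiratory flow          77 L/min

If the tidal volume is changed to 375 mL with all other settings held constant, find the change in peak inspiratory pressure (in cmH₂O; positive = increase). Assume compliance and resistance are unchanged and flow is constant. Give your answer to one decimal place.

-1.4

PIP = Vt/C + R·V̇ + PEEP (constant-flow equation of motion).
Only the elastic term changes: ΔPIP = ΔVt / C = (375 − 435) / 43.1 = -1.392 cmH2O.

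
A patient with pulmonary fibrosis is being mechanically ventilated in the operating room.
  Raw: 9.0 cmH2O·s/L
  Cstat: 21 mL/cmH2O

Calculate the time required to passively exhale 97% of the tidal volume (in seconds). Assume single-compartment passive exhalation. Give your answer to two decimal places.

τ = R × C = 9.0 × 21 mL/cmH2O = 9.0 × 0.021 L/cmH2O = 0.189 s.
Exhaled fraction f = 1 − e^(−t/τ) → t = −τ·ln(1 − f) = −0.189·ln(0.03) = 0.6627 s.

0.66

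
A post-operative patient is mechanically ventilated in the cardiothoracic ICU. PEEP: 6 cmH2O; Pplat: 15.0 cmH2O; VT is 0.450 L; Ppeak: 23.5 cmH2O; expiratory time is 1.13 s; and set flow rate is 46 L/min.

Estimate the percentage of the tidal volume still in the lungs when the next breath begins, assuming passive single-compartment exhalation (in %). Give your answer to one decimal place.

Flow: 46 L/min ÷ 60 = 0.7667 L/s.
R = (PIP − Pplat)/V̇ = (23.5 − 15.0) / 0.7667 = 8.5/0.7667 = 11.086 cmH2O·s/L.
C = Vt/(Pplat − PEEP) = 450.0 / (15.0 − 6) = 450.0/9.0 = 50.0 mL/cmH2O.
τ = R × C = 11.086 × 0.05 L/cmH2O = 0.5543 s.
Fraction remaining at end-expiration = e^(−Te/τ) = e^(−1.13/0.5543) = 0.1302 → 13.02%.

13.0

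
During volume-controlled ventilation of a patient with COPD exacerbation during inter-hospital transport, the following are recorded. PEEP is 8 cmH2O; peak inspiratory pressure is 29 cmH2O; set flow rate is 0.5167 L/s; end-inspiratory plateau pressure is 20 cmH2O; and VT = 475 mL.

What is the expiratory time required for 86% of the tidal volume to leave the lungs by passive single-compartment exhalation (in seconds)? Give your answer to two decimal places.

R = (PIP − Pplat)/V̇ = (29 − 20) / 0.5167 = 9.0/0.5167 = 17.418 cmH2O·s/L.
C = Vt/(Pplat − PEEP) = 475.0 / (20 − 8) = 475.0/12.0 = 39.583 mL/cmH2O.
τ = R × C = 17.418 × 0.03958 L/cmH2O = 0.6894 s.
t = −τ·ln(1 − 0.86) = −0.6894·ln(0.14) = 1.355 s.

1.36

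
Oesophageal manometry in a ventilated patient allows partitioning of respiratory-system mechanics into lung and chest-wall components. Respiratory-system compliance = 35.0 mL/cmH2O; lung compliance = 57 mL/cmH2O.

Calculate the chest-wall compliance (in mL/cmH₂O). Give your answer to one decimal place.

90.7

1/Ccw = 1/Crs − 1/CL.
1/Ccw = 1/35.0 − 1/57 = 0.01103.
Ccw = 90.662 mL/cmH2O.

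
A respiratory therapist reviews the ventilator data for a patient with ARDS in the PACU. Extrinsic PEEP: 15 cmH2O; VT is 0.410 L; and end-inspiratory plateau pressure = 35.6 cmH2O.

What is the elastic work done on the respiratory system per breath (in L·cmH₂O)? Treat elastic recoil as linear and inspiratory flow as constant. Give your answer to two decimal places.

Elastic work ≈ ½ × (Pplat − PEEP) × Vt = 0.5 × (35.6 − 15) × 0.410 L = 0.5 × 20.6 × 0.410 = 4.223 L·cmH2O.

4.22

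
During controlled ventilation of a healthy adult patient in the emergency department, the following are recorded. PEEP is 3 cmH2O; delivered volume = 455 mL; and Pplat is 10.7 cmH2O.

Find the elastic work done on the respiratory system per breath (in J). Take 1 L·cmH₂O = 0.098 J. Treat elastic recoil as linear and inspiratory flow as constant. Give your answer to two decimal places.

0.17

Elastic work ≈ ½ × (Pplat − PEEP) × Vt = 0.5 × (10.7 − 3) × 0.455 L = 0.5 × 7.7 × 0.455 = 1.752 L·cmH2O.
× 0.098 J/(L·cmH2O) → 0.1717 J.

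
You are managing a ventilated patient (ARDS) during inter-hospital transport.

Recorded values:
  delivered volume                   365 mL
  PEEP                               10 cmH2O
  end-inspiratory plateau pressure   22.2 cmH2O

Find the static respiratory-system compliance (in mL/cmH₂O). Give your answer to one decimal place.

Cstat = Vt / (Pplat − PEEP) = 365 / (22.2 − 10) = 365 / 12.2 = 29.918 mL/cmH2O.

29.9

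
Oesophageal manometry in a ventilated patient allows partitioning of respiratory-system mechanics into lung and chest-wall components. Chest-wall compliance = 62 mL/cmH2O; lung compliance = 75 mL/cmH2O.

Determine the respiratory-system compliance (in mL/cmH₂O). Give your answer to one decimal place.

33.9

Lung and chest wall are elastances in series: 1/Crs = 1/CL + 1/Ccw.
1/Crs = 1/75 + 1/62 = 0.02946.
Crs = 33.944 mL/cmH2O.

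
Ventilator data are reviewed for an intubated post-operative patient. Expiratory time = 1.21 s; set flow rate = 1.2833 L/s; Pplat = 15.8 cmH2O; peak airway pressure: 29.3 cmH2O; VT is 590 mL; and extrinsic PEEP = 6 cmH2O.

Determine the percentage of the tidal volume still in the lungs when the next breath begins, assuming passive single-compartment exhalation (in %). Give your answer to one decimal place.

14.8

R = (PIP − Pplat)/V̇ = (29.3 − 15.8) / 1.2833 = 13.5/1.2833 = 10.52 cmH2O·s/L.
C = Vt/(Pplat − PEEP) = 590.0 / (15.8 − 6) = 590.0/9.8 = 60.204 mL/cmH2O.
τ = R × C = 10.52 × 0.0602 L/cmH2O = 0.6333 s.
Fraction remaining at end-expiration = e^(−Te/τ) = e^(−1.21/0.6333) = 0.148 → 14.8%.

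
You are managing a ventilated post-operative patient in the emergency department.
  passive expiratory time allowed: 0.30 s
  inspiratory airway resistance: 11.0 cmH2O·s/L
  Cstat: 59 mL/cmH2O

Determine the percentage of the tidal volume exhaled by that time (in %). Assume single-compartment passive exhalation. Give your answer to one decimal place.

τ = R × C = 11.0 × 59 mL/cmH2O = 11.0 × 0.059 L/cmH2O = 0.649 s.
Passive exhalation: V(t)/V₀ = e^(−t/τ) = e^(−0.30/0.649) = 0.6299.
Fraction exhaled = 1 − 0.6299 = 0.3701 → 37.01%.

37.0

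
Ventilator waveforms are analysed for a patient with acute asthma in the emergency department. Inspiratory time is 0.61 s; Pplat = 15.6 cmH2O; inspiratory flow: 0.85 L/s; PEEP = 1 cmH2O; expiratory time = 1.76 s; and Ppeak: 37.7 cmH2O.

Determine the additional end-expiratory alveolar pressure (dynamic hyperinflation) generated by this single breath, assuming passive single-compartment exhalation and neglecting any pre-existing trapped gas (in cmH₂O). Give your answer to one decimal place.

2.2

Vt = flow × Ti = 0.85 L/s × 0.61 s × 1000 mL/L = 518.5 mL.
R = (PIP − Pplat)/V̇ = (37.7 − 15.6) / 0.85 = 22.1/0.85 = 26.0 cmH2O·s/L.
C = Vt/(Pplat − PEEP) = 518.5 / (15.6 − 1) = 518.5/14.6 = 35.514 mL/cmH2O.
τ = R × C = 26.0 × 0.03551 L/cmH2O = 0.9233 s.
Fraction remaining = e^(−Te/τ) = e^(−1.76/0.9233) = 0.1486; trapped volume = 518.5 × 0.1486 = 77.049 mL.
Additional alveolar pressure from trapping ≈ V_trapped / C = 77.049 / 35.514 = 2.17 cmH2O.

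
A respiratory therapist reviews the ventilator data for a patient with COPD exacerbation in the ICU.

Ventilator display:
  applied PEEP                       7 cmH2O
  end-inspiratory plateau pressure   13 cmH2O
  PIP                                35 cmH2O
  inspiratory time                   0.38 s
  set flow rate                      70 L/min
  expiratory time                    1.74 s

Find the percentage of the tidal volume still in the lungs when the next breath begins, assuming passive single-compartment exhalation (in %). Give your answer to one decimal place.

Flow: 70 L/min ÷ 60 = 1.1667 L/s.
Vt = flow × Ti = 1.1667 L/s × 0.38 s × 1000 mL/L = 443.35 mL.
R = (PIP − Pplat)/V̇ = (35 − 13) / 1.1667 = 22.0/1.1667 = 18.857 cmH2O·s/L.
C = Vt/(Pplat − PEEP) = 443.35 / (13 − 7) = 443.35/6.0 = 73.892 mL/cmH2O.
τ = R × C = 18.857 × 0.07389 L/cmH2O = 1.393 s.
Fraction remaining at end-expiration = e^(−Te/τ) = e^(−1.74/1.393) = 0.2868 → 28.68%.

28.7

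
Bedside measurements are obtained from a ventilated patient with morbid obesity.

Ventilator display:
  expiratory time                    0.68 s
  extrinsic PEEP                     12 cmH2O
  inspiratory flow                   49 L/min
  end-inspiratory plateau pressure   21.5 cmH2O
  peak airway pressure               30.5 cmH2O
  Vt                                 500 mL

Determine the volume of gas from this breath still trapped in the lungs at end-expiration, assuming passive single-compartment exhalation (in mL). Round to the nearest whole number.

155

Flow: 49 L/min ÷ 60 = 0.8167 L/s.
R = (PIP − Pplat)/V̇ = (30.5 − 21.5) / 0.8167 = 9.0/0.8167 = 11.02 cmH2O·s/L.
C = Vt/(Pplat − PEEP) = 500.0 / (21.5 − 12) = 500.0/9.5 = 52.632 mL/cmH2O.
τ = R × C = 11.02 × 0.05263 L/cmH2O = 0.58 s.
Fraction remaining = e^(−Te/τ) = e^(−0.68/0.58) = 0.3096.
Trapped volume = 500.0 × 0.3096 = 154.8 mL.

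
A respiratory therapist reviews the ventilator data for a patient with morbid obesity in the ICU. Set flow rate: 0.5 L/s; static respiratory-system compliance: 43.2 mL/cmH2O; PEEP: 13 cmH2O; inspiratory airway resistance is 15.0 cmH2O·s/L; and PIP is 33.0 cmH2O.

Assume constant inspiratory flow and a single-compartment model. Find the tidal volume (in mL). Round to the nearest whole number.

540

Equation of motion (constant flow): PIP = Vt/C + R·V̇ + PEEP.
Vt/C = PIP − R·V̇ − PEEP = 33.0 − 7.5 − 13 = 12.5 cmH2O.
Vt = C × 12.5 = 43.2 × 12.5 = 540.0 mL.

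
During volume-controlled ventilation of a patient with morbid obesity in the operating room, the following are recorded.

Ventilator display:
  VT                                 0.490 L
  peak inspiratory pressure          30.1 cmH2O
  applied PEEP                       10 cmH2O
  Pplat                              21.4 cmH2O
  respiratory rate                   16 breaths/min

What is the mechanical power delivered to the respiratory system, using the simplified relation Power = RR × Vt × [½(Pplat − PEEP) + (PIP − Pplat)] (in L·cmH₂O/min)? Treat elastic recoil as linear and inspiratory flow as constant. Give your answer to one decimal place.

112.9

Per-breath work = Vt × [½(Pplat−PEEP) + (PIP−Pplat)] = 0.490 × [0.5×11.4 + 8.7] = 0.490 × 14.4 = 7.056 L·cmH2O.
Power = 16 × 7.056 = 112.9 L·cmH2O/min.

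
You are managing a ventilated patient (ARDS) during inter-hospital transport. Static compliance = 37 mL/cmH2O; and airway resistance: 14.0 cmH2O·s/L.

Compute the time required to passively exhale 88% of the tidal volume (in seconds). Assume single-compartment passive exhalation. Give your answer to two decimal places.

1.10

τ = R × C = 14.0 × 37 mL/cmH2O = 14.0 × 0.037 L/cmH2O = 0.518 s.
Exhaled fraction f = 1 − e^(−t/τ) → t = −τ·ln(1 − f) = −0.518·ln(0.12) = 1.098 s.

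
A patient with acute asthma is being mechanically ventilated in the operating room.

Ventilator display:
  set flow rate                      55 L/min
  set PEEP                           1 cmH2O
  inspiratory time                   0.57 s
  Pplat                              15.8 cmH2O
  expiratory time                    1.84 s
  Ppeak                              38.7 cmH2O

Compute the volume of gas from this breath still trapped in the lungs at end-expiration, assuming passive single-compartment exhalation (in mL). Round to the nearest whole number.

65

Flow: 55 L/min ÷ 60 = 0.9167 L/s.
Vt = flow × Ti = 0.9167 L/s × 0.57 s × 1000 mL/L = 522.52 mL.
R = (PIP − Pplat)/V̇ = (38.7 − 15.8) / 0.9167 = 22.9/0.9167 = 24.981 cmH2O·s/L.
C = Vt/(Pplat − PEEP) = 522.52 / (15.8 − 1) = 522.52/14.8 = 35.305 mL/cmH2O.
τ = R × C = 24.981 × 0.03531 L/cmH2O = 0.8821 s.
Fraction remaining = e^(−Te/τ) = e^(−1.84/0.8821) = 0.1242.
Trapped volume = 522.52 × 0.1242 = 64.897 mL.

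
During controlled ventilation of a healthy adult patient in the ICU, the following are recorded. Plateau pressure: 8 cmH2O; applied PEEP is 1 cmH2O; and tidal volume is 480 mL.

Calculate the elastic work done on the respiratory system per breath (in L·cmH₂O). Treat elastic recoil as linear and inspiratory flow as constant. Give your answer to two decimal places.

1.68

Elastic work ≈ ½ × (Pplat − PEEP) × Vt = 0.5 × (8 − 1) × 0.480 L = 0.5 × 7.0 × 0.480 = 1.68 L·cmH2O.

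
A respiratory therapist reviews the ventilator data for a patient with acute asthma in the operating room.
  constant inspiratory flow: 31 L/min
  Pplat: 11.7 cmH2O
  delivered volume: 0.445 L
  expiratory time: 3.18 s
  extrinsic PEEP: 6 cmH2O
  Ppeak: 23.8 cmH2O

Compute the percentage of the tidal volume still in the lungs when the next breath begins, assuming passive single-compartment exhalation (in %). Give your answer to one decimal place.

Flow: 31 L/min ÷ 60 = 0.5167 L/s.
R = (PIP − Pplat)/V̇ = (23.8 − 11.7) / 0.5167 = 12.1/0.5167 = 23.418 cmH2O·s/L.
C = Vt/(Pplat − PEEP) = 445.0 / (11.7 − 6) = 445.0/5.7 = 78.07 mL/cmH2O.
τ = R × C = 23.418 × 0.07807 L/cmH2O = 1.828 s.
Fraction remaining at end-expiration = e^(−Te/τ) = e^(−3.18/1.828) = 0.1756 → 17.56%.

17.6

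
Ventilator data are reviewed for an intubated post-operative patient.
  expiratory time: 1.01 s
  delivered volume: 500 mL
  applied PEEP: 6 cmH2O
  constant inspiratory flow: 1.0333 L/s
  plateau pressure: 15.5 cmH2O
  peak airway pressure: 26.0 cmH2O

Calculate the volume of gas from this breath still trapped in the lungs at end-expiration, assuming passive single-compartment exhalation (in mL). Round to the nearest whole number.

76

R = (PIP − Pplat)/V̇ = (26.0 − 15.5) / 1.0333 = 10.5/1.0333 = 10.162 cmH2O·s/L.
C = Vt/(Pplat − PEEP) = 500.0 / (15.5 − 6) = 500.0/9.5 = 52.632 mL/cmH2O.
τ = R × C = 10.162 × 0.05263 L/cmH2O = 0.5348 s.
Fraction remaining = e^(−Te/τ) = e^(−1.01/0.5348) = 0.1513.
Trapped volume = 500.0 × 0.1513 = 75.65 mL.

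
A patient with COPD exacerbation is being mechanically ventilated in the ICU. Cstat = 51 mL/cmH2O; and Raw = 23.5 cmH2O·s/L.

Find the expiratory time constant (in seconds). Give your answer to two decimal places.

τ = R × C = 23.5 × 51 mL/cmH2O = 23.5 × 0.051 L/cmH2O = 1.199 s.

1.20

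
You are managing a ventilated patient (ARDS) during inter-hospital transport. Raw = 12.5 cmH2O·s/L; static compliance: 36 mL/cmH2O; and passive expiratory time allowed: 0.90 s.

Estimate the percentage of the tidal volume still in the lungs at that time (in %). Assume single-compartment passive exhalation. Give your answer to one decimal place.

τ = R × C = 12.5 × 36 mL/cmH2O = 12.5 × 0.036 L/cmH2O = 0.45 s.
Passive exhalation: V(t)/V₀ = e^(−t/τ) = e^(−0.90/0.45) = 0.1353.
Fraction remaining = 0.1353 → 13.53%.

13.5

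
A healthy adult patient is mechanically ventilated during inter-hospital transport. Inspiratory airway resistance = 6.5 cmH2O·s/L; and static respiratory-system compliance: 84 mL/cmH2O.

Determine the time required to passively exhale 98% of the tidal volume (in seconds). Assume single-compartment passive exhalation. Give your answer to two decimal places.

2.14

τ = R × C = 6.5 × 84 mL/cmH2O = 6.5 × 0.084 L/cmH2O = 0.546 s.
Exhaled fraction f = 1 − e^(−t/τ) → t = −τ·ln(1 − f) = −0.546·ln(0.02) = 2.136 s.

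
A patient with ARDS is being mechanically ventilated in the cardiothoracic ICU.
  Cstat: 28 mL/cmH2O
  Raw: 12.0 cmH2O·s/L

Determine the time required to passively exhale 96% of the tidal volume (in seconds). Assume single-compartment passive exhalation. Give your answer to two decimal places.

τ = R × C = 12.0 × 28 mL/cmH2O = 12.0 × 0.028 L/cmH2O = 0.336 s.
Exhaled fraction f = 1 − e^(−t/τ) → t = −τ·ln(1 − f) = −0.336·ln(0.04) = 1.082 s.

1.08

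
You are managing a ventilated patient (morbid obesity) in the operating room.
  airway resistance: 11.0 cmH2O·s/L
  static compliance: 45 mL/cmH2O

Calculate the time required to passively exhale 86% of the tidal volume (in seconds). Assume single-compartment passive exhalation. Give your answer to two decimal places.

0.97

τ = R × C = 11.0 × 45 mL/cmH2O = 11.0 × 0.045 L/cmH2O = 0.495 s.
Exhaled fraction f = 1 − e^(−t/τ) → t = −τ·ln(1 − f) = −0.495·ln(0.14) = 0.9732 s.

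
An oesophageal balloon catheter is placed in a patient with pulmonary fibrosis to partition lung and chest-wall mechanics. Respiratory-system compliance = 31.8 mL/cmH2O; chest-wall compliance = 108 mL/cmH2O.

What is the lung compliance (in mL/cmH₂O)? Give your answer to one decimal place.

1/CL = 1/Crs − 1/Ccw.
1/CL = 1/31.8 − 1/108 = 0.02219.
CL = 45.065 mL/cmH2O.

45.1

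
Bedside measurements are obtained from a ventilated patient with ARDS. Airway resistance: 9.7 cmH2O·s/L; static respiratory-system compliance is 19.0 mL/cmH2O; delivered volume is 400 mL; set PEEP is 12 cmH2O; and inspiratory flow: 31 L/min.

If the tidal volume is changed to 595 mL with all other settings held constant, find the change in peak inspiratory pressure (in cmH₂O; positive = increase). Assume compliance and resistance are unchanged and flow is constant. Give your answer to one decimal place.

PIP = Vt/C + R·V̇ + PEEP (constant-flow equation of motion).
Only the elastic term changes: ΔPIP = ΔVt / C = (595 − 400) / 19.0 = 10.263 cmH2O.

10.3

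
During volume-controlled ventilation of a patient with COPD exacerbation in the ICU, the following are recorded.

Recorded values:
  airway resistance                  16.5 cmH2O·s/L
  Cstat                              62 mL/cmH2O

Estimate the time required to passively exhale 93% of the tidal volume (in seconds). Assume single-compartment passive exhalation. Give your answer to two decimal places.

τ = R × C = 16.5 × 62 mL/cmH2O = 16.5 × 0.062 L/cmH2O = 1.023 s.
Exhaled fraction f = 1 − e^(−t/τ) → t = −τ·ln(1 − f) = −1.023·ln(0.07) = 2.72 s.

2.72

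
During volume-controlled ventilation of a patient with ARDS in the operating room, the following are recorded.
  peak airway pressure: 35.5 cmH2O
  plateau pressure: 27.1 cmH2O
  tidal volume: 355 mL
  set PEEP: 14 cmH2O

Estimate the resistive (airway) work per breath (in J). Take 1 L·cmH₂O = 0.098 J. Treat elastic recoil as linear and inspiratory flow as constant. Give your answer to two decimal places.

With constant inspiratory flow the resistive pressure is constant at PIP − Pplat = 35.5 − 27.1 = 8.4 cmH2O, so resistive work = 8.4 × 0.355 = 2.982 L·cmH2O.
× 0.098 J/(L·cmH2O) → 0.2922 J.

0.29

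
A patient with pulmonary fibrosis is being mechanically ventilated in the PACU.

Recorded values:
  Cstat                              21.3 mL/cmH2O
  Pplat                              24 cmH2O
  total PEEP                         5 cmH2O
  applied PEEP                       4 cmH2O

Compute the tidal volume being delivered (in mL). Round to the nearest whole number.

End-expiratory occlusion gives total PEEP = 5 cmH2O (intrinsic PEEP = 5 − 4 = 1). Use total PEEP for the elastic gradient.
Vt = Cstat × (Pplat − PEEPtotal) = 21.3 × (24 − 5) = 21.3 × 19.0 = 404.7 mL.

405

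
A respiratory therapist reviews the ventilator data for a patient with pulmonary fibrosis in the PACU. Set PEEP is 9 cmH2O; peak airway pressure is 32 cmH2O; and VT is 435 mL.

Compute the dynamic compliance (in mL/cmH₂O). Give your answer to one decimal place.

Dynamic compliance = Vt / (PIP − PEEP) = 435 / (32 − 9) = 435 / 23.0 = 18.913 mL/cmH2O.

18.9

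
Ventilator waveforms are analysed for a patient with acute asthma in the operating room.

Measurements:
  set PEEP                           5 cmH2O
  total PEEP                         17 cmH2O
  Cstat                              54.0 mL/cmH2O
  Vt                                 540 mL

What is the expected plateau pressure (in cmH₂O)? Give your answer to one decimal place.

27.0

End-expiratory occlusion gives total PEEP = 17 cmH2O (intrinsic PEEP = 17 − 5 = 12). Use total PEEP for the elastic gradient.
Pplat = PEEPtotal + Vt / Cstat = 17 + 540 / 54.0 = 17 + 10.0 = 27.0 cmH2O.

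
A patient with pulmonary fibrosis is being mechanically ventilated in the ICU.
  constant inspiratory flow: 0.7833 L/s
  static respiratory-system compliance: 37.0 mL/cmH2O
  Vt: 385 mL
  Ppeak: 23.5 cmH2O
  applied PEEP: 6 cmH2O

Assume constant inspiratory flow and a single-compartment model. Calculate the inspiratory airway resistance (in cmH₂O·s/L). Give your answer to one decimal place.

Equation of motion (constant flow): PIP = Vt/C + R·V̇ + PEEP.
R·V̇ = PIP − Vt/C − PEEP = 23.5 − 385/37.0 − 6 = 23.5 − 10.405 − 6 = 7.095 cmH2O.
R = 7.095 / 0.7833 = 9.058 cmH2O·s/L.

9.1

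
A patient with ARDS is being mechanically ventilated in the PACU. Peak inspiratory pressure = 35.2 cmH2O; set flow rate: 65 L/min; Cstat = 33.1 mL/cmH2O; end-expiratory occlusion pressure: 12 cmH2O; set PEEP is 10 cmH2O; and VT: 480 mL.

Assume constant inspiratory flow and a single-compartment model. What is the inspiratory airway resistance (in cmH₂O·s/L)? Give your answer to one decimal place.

Flow: 65 L/min ÷ 60 = 1.0833 L/s.
Total PEEP = 12 cmH2O (set 10 + intrinsic 2); this is the baseline alveolar pressure.
Equation of motion (constant flow): PIP = Vt/C + R·V̇ + PEEP.
R·V̇ = PIP − Vt/C − PEEP = 35.2 − 480/33.1 − 12 = 35.2 − 14.502 − 12 = 8.698 cmH2O.
R = 8.698 / 1.0833 = 8.029 cmH2O·s/L.

8.0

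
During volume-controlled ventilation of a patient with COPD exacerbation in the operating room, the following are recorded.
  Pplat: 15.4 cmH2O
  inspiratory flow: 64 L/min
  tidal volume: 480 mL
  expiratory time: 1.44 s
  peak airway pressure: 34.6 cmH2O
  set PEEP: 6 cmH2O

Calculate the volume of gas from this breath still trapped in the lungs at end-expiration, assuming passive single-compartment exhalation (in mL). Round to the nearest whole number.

Flow: 64 L/min ÷ 60 = 1.0667 L/s.
R = (PIP − Pplat)/V̇ = (34.6 − 15.4) / 1.0667 = 19.2/1.0667 = 17.999 cmH2O·s/L.
C = Vt/(Pplat − PEEP) = 480.0 / (15.4 − 6) = 480.0/9.4 = 51.064 mL/cmH2O.
τ = R × C = 17.999 × 0.05106 L/cmH2O = 0.919 s.
Fraction remaining = e^(−Te/τ) = e^(−1.44/0.919) = 0.2087.
Trapped volume = 480.0 × 0.2087 = 100.18 mL.

100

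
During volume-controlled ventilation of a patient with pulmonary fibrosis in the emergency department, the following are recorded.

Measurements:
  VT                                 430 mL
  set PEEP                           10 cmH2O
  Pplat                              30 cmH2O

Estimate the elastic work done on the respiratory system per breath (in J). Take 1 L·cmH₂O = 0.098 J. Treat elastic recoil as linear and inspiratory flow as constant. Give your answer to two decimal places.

0.42

Elastic work ≈ ½ × (Pplat − PEEP) × Vt = 0.5 × (30 − 10) × 0.430 L = 0.5 × 20.0 × 0.430 = 4.3 L·cmH2O.
× 0.098 J/(L·cmH2O) → 0.4214 J.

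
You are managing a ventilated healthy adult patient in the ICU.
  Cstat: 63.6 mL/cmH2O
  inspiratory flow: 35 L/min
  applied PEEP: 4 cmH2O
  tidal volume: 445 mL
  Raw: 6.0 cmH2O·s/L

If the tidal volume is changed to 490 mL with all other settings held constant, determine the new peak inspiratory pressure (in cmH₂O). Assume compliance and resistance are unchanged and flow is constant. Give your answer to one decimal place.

Flow: 35 L/min ÷ 60 = 0.5833 L/s.
PIP = Vt/C + R·V̇ + PEEP (constant-flow equation of motion).
Only the elastic term changes: ΔPIP = ΔVt / C = (490 − 445) / 63.6 = 0.7075 cmH2O.
Original PIP = 445/63.6 + 6.0×0.5833 + 4 = 14.497 cmH2O; new PIP = 14.497 + (0.7075) = 15.205 cmH2O.

15.2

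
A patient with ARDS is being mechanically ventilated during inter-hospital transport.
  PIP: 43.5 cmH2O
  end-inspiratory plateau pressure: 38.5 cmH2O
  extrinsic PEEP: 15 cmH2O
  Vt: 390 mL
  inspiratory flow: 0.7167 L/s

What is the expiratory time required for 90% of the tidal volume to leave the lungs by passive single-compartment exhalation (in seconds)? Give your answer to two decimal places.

R = (PIP − Pplat)/V̇ = (43.5 − 38.5) / 0.7167 = 5.0/0.7167 = 6.976 cmH2O·s/L.
C = Vt/(Pplat − PEEP) = 390.0 / (38.5 − 15) = 390.0/23.5 = 16.596 mL/cmH2O.
τ = R × C = 6.976 × 0.0166 L/cmH2O = 0.1158 s.
t = −τ·ln(1 − 0.90) = −0.1158·ln(0.1) = 0.2666 s.

0.27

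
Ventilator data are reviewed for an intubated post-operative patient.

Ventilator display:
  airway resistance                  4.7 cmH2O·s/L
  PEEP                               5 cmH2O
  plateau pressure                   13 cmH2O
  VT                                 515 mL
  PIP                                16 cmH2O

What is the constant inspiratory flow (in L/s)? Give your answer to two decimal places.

0.64

flow = (PIP − Pplat) / Raw = 3.0 / 4.7 = 0.6383 L/s.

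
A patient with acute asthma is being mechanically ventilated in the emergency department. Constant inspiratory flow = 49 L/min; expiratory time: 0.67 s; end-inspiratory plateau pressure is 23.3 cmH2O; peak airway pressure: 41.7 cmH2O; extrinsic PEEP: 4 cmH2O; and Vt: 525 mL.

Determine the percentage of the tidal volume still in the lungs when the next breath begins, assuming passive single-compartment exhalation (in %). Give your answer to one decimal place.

33.5

Flow: 49 L/min ÷ 60 = 0.8167 L/s.
R = (PIP − Pplat)/V̇ = (41.7 − 23.3) / 0.8167 = 18.4/0.8167 = 22.53 cmH2O·s/L.
C = Vt/(Pplat − PEEP) = 525.0 / (23.3 − 4) = 525.0/19.3 = 27.202 mL/cmH2O.
τ = R × C = 22.53 × 0.0272 L/cmH2O = 0.6128 s.
Fraction remaining at end-expiration = e^(−Te/τ) = e^(−0.67/0.6128) = 0.3351 → 33.51%.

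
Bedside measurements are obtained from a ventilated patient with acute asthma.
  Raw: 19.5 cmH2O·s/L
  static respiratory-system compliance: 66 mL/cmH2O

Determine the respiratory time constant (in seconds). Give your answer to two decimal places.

1.29

τ = R × C = 19.5 × 66 mL/cmH2O = 19.5 × 0.066 L/cmH2O = 1.287 s.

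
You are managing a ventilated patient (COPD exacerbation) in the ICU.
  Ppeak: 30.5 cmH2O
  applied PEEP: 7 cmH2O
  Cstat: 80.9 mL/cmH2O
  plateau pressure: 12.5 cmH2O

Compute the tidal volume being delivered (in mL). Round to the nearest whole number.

445

Vt = Cstat × (Pplat − PEEP) = 80.9 × (12.5 − 7) = 80.9 × 5.5 = 444.95 mL.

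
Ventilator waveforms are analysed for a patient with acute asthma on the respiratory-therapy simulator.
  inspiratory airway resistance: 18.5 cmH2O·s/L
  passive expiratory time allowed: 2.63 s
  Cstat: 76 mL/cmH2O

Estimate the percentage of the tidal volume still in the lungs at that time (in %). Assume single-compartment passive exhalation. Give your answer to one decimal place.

15.4

τ = R × C = 18.5 × 76 mL/cmH2O = 18.5 × 0.076 L/cmH2O = 1.406 s.
Passive exhalation: V(t)/V₀ = e^(−t/τ) = e^(−2.63/1.406) = 0.154.
Fraction remaining = 0.154 → 15.4%.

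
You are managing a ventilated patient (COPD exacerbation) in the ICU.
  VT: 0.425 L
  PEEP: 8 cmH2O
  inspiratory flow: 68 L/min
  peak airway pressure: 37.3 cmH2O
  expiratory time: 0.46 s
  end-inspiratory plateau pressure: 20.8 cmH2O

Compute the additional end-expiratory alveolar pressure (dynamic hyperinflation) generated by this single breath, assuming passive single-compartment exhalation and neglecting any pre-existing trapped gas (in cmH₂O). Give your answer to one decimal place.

Flow: 68 L/min ÷ 60 = 1.1333 L/s.
R = (PIP − Pplat)/V̇ = (37.3 − 20.8) / 1.1333 = 16.5/1.1333 = 14.559 cmH2O·s/L.
C = Vt/(Pplat − PEEP) = 425.0 / (20.8 − 8) = 425.0/12.8 = 33.203 mL/cmH2O.
τ = R × C = 14.559 × 0.0332 L/cmH2O = 0.4834 s.
Fraction remaining = e^(−Te/τ) = e^(−0.46/0.4834) = 0.3861; trapped volume = 425.0 × 0.3861 = 164.09 mL.
Additional alveolar pressure from trapping ≈ V_trapped / C = 164.09 / 33.203 = 4.942 cmH2O.

4.9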